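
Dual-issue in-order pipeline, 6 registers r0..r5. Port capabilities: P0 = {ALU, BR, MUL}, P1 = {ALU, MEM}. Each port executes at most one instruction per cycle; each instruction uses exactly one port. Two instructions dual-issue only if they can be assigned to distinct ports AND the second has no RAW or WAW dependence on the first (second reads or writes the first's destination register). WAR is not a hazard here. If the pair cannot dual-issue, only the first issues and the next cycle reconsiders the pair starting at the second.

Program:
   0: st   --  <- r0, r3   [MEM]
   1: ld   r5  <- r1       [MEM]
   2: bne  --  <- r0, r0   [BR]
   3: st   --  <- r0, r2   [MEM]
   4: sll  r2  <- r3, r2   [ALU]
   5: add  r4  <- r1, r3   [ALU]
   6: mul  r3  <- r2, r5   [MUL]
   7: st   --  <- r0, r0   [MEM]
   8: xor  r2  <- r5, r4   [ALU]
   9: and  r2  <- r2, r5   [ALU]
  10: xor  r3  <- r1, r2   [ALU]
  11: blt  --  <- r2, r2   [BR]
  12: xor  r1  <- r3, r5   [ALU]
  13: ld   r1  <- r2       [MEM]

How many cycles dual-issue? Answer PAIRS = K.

PAIRS = 5

0. st @i0  | no-port MEM/MEM
1. ld/bne @i1+i2  | dual
2. st/sll @i3+i4  | dual
3. add/mul @i5+i6  | dual
4. st/xor @i7+i8  | dual
5. and @i9  | RAW r2
6. xor/blt @i10+i11  | dual
7. xor @i12  | WAW r1
8. ld @i13  | tail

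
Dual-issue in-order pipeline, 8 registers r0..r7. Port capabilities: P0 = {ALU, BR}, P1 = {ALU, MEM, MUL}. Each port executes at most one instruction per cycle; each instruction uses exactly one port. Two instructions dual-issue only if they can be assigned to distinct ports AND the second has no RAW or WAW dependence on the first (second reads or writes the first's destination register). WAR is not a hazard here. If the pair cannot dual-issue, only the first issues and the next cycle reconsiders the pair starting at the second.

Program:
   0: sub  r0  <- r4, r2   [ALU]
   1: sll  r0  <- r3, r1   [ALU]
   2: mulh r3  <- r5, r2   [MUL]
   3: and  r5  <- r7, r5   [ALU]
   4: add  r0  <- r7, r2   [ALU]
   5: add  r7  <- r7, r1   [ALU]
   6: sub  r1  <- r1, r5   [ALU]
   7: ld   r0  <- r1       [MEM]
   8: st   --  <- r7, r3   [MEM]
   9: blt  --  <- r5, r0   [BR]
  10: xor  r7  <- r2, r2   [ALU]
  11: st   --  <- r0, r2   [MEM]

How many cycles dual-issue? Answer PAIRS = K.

PAIRS = 5

#0 head=0: sub i0 WAW r0
#1 head=1: sll;mulh i1&i2 2-wide
#2 head=3: and;add i3&i4 2-wide
#3 head=5: add;sub i5&i6 2-wide
#4 head=7: ld i7 no-port MEM/MEM
#5 head=8: st;blt i8&i9 2-wide
#6 head=10: xor;st i10&i11 2-wide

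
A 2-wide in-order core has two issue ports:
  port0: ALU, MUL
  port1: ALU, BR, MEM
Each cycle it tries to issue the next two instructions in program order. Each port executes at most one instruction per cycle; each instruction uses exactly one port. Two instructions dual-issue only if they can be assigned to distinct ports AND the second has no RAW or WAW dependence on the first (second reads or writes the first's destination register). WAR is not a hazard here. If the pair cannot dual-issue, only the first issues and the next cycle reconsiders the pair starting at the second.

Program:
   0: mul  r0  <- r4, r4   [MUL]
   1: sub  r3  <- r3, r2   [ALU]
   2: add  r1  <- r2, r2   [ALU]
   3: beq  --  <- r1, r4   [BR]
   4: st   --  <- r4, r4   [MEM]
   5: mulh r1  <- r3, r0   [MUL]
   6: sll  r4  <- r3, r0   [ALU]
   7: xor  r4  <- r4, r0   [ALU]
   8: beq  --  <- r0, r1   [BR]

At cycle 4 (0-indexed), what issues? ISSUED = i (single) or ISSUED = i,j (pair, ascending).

ISSUED = 6

0. mul.MUL/sub.ALU @i0,i1  | dual
1. add.ALU @i2  | RAW r1
2. beq.BR @i3  | no-port BR/MEM
3. st.MEM/mulh.MUL @i4,i5  | dual
4. sll.ALU @i6  | RAW+WAW r4
5. xor.ALU/beq.BR @i7,i8  | dual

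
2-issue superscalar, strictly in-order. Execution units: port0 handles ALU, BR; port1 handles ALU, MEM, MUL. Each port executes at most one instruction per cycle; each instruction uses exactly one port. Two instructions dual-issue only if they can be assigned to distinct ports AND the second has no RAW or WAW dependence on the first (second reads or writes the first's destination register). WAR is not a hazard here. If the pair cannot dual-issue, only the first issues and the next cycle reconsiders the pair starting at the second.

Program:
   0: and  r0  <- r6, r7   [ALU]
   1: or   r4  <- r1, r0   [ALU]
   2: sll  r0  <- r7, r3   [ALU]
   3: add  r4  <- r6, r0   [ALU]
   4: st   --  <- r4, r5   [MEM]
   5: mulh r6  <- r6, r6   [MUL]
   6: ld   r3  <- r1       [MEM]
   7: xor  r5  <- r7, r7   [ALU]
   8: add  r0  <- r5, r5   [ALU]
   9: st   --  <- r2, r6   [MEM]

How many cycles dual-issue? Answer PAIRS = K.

  cy0 -> i0 (and) RAW r0
  cy1 -> i1+i2 (or sll) dual
  cy2 -> i3 (add) RAW r4
  cy3 -> i4 (st) no-port MEM/MUL
  cy4 -> i5 (mulh) no-port MUL/MEM
  cy5 -> i6+i7 (ld xor) dual
  cy6 -> i8+i9 (add st) dual

PAIRS = 3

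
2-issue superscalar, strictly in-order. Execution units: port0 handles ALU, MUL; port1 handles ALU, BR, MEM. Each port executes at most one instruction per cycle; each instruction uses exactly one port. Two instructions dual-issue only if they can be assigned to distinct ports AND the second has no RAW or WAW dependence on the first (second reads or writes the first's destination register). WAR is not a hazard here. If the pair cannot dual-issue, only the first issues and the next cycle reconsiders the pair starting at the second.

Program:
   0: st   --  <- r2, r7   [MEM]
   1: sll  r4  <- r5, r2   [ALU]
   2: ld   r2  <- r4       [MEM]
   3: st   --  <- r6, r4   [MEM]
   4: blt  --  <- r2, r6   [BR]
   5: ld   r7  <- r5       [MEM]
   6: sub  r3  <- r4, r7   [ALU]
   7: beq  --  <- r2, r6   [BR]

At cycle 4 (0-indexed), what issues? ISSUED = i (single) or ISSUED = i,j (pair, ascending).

  cy0 -> i0/i1 (st;sll) pair
  cy1 -> i2 (ld) no-port MEM/MEM
  cy2 -> i3 (st) no-port MEM/BR
  cy3 -> i4 (blt) no-port BR/MEM
  cy4 -> i5 (ld) RAW r7
  cy5 -> i6/i7 (sub;beq) pair

ISSUED = 5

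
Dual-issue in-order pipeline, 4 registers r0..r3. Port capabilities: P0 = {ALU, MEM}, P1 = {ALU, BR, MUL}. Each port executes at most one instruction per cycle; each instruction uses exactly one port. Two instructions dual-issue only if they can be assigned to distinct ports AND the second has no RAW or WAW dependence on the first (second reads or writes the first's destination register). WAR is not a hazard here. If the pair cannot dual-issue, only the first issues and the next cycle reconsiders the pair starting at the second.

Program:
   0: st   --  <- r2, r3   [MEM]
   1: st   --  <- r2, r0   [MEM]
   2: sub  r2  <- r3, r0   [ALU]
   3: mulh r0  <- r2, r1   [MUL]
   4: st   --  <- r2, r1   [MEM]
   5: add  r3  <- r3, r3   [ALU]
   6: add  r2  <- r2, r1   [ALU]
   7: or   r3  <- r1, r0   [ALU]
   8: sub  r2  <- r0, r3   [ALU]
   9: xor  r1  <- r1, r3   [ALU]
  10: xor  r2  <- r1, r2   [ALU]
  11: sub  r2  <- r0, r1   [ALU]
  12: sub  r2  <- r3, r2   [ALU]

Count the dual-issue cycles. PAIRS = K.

PAIRS = 4

c0: i0 st  no-port MEM/MEM
c1: i1,i2 st/sub  2-wide
c2: i3,i4 mulh/st  2-wide
c3: i5,i6 add/add  2-wide
c4: i7 or  RAW r3
c5: i8,i9 sub/xor  2-wide
c6: i10 xor  WAW r2
c7: i11 sub  RAW+WAW r2
c8: i12 sub  tail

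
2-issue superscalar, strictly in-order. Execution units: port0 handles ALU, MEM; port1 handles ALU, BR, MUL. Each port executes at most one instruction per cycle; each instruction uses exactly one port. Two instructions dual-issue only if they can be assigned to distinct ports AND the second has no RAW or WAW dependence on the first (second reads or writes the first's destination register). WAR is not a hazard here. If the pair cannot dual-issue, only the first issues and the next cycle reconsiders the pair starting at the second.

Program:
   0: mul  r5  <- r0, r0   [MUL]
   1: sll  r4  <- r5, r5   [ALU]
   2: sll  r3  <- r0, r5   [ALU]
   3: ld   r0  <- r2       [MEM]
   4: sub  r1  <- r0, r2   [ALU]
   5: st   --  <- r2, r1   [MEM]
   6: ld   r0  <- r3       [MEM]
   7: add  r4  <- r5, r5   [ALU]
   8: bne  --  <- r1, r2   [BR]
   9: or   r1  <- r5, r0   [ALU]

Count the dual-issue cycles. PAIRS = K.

PAIRS = 3

c0: i0 mul.MUL  RAW r5
c1: i1,i2 sll.ALU;sll.ALU  pair
c2: i3 ld.MEM  RAW r0
c3: i4 sub.ALU  RAW r1
c4: i5 st.MEM  no-port MEM/MEM
c5: i6,i7 ld.MEM;add.ALU  pair
c6: i8,i9 bne.BR;or.ALU  pair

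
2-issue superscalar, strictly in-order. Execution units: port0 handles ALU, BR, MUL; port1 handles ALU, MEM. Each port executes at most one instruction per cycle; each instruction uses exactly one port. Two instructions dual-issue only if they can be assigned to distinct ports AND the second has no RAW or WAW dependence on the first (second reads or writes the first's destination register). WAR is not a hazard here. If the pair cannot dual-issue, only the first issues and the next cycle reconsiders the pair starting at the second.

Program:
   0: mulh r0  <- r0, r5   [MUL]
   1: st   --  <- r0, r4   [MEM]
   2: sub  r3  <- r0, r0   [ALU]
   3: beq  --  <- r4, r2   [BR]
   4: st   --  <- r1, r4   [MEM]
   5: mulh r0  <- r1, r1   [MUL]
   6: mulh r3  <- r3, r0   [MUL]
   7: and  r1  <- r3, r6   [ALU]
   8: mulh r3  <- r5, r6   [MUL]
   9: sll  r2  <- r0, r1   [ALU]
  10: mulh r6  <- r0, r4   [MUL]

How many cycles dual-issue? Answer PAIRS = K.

PAIRS = 4

[0] i0  mulh  -- RAW r0
[1] i1+i2  st sub  -- 2-wide
[2] i3+i4  beq st  -- 2-wide
[3] i5  mulh  -- no-port MUL/MUL
[4] i6  mulh  -- RAW r3
[5] i7+i8  and mulh  -- 2-wide
[6] i9+i10  sll mulh  -- 2-wide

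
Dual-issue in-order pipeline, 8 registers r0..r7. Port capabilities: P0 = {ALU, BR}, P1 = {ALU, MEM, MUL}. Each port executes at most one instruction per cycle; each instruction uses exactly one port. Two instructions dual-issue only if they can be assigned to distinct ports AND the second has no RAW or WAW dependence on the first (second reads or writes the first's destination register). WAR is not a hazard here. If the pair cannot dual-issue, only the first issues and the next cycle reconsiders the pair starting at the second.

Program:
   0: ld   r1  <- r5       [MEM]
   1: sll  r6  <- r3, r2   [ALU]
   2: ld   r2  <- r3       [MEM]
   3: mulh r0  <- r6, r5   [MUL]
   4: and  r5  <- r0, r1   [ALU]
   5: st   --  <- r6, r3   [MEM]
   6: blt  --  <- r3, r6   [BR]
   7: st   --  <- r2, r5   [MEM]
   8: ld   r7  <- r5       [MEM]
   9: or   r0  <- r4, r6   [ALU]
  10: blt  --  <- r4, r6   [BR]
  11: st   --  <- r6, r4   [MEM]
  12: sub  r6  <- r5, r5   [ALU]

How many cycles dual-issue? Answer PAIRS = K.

t=0 i0/i1:ld.MEM+sll.ALU ; dual
t=1 i2:ld.MEM ; no-port MEM/MUL
t=2 i3:mulh.MUL ; RAW r0
t=3 i4/i5:and.ALU+st.MEM ; dual
t=4 i6/i7:blt.BR+st.MEM ; dual
t=5 i8/i9:ld.MEM+or.ALU ; dual
t=6 i10/i11:blt.BR+st.MEM ; dual
t=7 i12:sub.ALU ; tail

PAIRS = 5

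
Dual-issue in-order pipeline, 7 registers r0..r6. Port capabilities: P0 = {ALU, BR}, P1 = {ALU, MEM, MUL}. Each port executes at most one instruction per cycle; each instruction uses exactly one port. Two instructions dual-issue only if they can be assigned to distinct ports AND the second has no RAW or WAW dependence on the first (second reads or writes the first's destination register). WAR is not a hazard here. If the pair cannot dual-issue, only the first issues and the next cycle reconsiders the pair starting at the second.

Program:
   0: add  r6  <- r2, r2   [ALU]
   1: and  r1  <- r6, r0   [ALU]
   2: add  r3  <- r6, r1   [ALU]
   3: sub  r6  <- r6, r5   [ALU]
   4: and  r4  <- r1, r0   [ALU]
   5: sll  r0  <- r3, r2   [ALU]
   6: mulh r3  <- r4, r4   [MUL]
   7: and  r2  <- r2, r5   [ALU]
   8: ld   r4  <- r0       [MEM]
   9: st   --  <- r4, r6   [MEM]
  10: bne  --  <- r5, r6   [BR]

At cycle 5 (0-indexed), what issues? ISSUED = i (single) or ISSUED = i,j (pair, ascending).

ISSUED = 8

c0: i0 add.ALU  RAW r6
c1: i1 and.ALU  RAW r1
c2: i2/i3 add.ALU sub.ALU  2-wide
c3: i4/i5 and.ALU sll.ALU  2-wide
c4: i6/i7 mulh.MUL and.ALU  2-wide
c5: i8 ld.MEM  no-port MEM/MEM
c6: i9/i10 st.MEM bne.BR  2-wide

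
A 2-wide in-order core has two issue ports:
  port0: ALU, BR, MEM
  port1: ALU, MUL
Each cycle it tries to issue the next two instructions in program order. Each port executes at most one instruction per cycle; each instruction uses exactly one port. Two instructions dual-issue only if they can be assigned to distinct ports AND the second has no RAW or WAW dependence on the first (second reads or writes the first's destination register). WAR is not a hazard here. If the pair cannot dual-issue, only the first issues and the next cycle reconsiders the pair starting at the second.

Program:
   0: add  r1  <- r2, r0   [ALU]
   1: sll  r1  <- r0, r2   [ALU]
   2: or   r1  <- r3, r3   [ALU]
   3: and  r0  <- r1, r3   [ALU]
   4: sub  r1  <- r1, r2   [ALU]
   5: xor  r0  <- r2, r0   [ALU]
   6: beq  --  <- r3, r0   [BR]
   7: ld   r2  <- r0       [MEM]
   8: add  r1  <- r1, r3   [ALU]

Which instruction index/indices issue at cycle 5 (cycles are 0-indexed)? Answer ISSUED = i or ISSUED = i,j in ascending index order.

t=0 i0:add ; WAW r1
t=1 i1:sll ; WAW r1
t=2 i2:or ; RAW r1
t=3 i3,i4:and;sub ; dual
t=4 i5:xor ; RAW r0
t=5 i6:beq ; no-port BR/MEM
t=6 i7,i8:ld;add ; dual

ISSUED = 6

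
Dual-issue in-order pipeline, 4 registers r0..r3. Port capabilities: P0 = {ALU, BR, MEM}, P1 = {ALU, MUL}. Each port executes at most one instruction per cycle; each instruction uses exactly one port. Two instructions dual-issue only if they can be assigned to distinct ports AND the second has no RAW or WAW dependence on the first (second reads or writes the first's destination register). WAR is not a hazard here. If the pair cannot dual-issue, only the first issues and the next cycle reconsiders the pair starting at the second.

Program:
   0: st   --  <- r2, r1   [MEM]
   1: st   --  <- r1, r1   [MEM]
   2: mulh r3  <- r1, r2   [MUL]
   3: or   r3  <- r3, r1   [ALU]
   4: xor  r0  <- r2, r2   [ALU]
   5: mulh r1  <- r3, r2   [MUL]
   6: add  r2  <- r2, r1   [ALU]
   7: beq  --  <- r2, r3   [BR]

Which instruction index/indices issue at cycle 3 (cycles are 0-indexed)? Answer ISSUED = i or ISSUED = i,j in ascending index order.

ISSUED = 5

#0 head=0: st i0 no-port MEM/MEM
#1 head=1: st+mulh i1&i2 pair
#2 head=3: or+xor i3&i4 pair
#3 head=5: mulh i5 RAW r1
#4 head=6: add i6 RAW r2
#5 head=7: beq i7 tail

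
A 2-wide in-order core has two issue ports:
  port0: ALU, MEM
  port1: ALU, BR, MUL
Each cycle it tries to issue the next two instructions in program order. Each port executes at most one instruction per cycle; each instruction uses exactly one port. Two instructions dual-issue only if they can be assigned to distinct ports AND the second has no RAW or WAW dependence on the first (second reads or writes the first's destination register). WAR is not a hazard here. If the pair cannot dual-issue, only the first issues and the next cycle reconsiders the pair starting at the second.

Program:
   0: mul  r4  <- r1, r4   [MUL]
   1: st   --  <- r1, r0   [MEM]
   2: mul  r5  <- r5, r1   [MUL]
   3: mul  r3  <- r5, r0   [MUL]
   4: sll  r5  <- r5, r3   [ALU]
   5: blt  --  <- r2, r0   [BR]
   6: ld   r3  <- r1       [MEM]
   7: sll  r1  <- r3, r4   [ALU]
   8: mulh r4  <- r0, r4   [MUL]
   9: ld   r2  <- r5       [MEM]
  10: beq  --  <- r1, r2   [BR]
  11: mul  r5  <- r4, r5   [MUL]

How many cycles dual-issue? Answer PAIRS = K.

0. mul.MUL+st.MEM @i0+i1  | dual
1. mul.MUL @i2  | no-port MUL/MUL
2. mul.MUL @i3  | RAW r3
3. sll.ALU+blt.BR @i4+i5  | dual
4. ld.MEM @i6  | RAW r3
5. sll.ALU+mulh.MUL @i7+i8  | dual
6. ld.MEM @i9  | RAW r2
7. beq.BR @i10  | no-port BR/MUL
8. mul.MUL @i11  | tail

PAIRS = 3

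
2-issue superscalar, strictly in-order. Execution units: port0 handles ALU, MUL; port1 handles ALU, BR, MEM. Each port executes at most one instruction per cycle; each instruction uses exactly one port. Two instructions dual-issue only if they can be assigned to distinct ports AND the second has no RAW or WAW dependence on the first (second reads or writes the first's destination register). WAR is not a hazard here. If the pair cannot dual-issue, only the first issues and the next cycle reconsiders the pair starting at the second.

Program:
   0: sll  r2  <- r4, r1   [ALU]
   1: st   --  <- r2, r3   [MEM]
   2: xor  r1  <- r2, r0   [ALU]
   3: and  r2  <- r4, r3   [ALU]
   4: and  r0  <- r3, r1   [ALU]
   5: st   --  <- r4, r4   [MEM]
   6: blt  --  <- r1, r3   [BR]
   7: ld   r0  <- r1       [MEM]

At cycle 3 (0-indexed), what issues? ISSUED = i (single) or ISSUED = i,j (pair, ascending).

ISSUED = 5

t=0 i0:sll.ALU ; RAW r2
t=1 i1&i2:st.MEM+xor.ALU ; 2-wide
t=2 i3&i4:and.ALU+and.ALU ; 2-wide
t=3 i5:st.MEM ; no-port MEM/BR
t=4 i6:blt.BR ; no-port BR/MEM
t=5 i7:ld.MEM ; tail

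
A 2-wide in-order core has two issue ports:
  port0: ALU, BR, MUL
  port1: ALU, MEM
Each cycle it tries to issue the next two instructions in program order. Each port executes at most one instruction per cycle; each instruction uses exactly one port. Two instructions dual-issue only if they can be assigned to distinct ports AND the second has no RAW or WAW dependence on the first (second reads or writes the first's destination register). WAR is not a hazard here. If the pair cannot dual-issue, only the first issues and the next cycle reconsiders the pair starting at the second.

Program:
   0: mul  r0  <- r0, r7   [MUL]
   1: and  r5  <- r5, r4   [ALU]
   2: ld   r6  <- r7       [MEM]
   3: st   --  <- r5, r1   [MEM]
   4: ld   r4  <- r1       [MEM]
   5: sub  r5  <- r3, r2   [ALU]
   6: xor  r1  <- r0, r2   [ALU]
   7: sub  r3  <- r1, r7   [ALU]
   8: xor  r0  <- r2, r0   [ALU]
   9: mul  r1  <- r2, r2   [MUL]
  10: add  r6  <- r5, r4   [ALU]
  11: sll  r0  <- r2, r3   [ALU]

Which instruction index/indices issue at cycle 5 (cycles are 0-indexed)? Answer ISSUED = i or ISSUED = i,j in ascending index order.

[0] i0+i1  mul.MUL+and.ALU  -- pair
[1] i2  ld.MEM  -- no-port MEM/MEM
[2] i3  st.MEM  -- no-port MEM/MEM
[3] i4+i5  ld.MEM+sub.ALU  -- pair
[4] i6  xor.ALU  -- RAW r1
[5] i7+i8  sub.ALU+xor.ALU  -- pair
[6] i9+i10  mul.MUL+add.ALU  -- pair
[7] i11  sll.ALU  -- tail

ISSUED = 7,8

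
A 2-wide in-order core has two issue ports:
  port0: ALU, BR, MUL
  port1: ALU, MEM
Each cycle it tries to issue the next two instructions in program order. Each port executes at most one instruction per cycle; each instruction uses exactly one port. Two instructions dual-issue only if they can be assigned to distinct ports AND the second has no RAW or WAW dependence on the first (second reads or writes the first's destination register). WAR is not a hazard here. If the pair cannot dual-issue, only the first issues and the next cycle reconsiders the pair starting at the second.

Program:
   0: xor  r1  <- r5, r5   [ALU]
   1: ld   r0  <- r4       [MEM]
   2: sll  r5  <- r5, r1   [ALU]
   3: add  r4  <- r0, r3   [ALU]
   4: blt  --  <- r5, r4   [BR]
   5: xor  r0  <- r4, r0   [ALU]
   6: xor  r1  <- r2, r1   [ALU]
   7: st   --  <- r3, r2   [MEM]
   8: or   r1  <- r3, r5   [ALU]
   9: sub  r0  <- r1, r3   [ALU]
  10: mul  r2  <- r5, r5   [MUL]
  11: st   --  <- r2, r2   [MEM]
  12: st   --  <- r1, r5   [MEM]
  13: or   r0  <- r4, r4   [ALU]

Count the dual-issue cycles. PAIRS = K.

PAIRS = 6

t=0 i0+i1:xor ld ; 2-wide
t=1 i2+i3:sll add ; 2-wide
t=2 i4+i5:blt xor ; 2-wide
t=3 i6+i7:xor st ; 2-wide
t=4 i8:or ; RAW r1
t=5 i9+i10:sub mul ; 2-wide
t=6 i11:st ; no-port MEM/MEM
t=7 i12+i13:st or ; 2-wide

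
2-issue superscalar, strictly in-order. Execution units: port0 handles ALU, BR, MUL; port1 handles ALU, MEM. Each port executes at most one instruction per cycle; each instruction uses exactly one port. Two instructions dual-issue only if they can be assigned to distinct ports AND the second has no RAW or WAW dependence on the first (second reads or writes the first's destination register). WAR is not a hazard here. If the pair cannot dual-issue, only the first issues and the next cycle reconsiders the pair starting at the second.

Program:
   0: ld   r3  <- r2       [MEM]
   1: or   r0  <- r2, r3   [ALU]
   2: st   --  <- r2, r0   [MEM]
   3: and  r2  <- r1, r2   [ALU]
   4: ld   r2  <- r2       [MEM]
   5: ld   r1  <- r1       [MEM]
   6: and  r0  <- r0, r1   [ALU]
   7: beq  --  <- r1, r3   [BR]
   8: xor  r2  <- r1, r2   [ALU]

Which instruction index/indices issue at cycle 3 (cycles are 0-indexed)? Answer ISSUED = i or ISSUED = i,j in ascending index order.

c0: i0 ld  RAW r3
c1: i1 or  RAW r0
c2: i2,i3 st and  2-wide
c3: i4 ld  no-port MEM/MEM
c4: i5 ld  RAW r1
c5: i6,i7 and beq  2-wide
c6: i8 xor  tail

ISSUED = 4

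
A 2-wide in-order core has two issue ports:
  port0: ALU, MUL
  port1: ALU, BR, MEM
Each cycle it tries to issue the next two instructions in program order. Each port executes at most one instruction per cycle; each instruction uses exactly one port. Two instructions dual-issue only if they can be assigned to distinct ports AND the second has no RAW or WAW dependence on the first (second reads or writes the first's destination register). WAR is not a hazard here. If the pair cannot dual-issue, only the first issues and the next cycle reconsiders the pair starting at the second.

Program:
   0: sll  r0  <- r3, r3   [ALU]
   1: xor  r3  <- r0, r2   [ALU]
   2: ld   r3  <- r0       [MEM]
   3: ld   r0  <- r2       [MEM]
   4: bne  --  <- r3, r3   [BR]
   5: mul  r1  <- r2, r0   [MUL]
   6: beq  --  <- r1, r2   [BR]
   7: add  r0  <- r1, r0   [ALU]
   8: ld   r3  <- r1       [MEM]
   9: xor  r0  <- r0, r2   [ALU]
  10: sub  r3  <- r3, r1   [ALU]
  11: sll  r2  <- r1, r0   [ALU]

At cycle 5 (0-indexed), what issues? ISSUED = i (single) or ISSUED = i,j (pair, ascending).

ISSUED = 6,7

c0: i0 sll.ALU  RAW r0
c1: i1 xor.ALU  WAW r3
c2: i2 ld.MEM  no-port MEM/MEM
c3: i3 ld.MEM  no-port MEM/BR
c4: i4&i5 bne.BR;mul.MUL  pair
c5: i6&i7 beq.BR;add.ALU  pair
c6: i8&i9 ld.MEM;xor.ALU  pair
c7: i10&i11 sub.ALU;sll.ALU  pair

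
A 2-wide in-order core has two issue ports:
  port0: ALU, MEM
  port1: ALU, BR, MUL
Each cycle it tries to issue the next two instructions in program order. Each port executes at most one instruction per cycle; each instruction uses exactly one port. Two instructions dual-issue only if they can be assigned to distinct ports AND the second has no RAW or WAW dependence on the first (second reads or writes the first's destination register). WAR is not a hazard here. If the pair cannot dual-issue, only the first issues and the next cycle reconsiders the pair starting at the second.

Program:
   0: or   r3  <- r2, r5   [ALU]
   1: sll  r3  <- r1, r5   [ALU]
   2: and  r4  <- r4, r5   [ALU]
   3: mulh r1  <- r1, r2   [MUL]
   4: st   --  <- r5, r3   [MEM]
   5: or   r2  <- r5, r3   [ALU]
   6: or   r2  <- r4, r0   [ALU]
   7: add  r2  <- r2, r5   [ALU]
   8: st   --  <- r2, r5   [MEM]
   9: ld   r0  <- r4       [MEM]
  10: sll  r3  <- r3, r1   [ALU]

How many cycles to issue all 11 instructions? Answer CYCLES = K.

CYCLES = 8

t=0 i0:or.ALU ; WAW r3
t=1 i1+i2:sll.ALU/and.ALU ; dual
t=2 i3+i4:mulh.MUL/st.MEM ; dual
t=3 i5:or.ALU ; WAW r2
t=4 i6:or.ALU ; RAW+WAW r2
t=5 i7:add.ALU ; RAW r2
t=6 i8:st.MEM ; no-port MEM/MEM
t=7 i9+i10:ld.MEM/sll.ALU ; dual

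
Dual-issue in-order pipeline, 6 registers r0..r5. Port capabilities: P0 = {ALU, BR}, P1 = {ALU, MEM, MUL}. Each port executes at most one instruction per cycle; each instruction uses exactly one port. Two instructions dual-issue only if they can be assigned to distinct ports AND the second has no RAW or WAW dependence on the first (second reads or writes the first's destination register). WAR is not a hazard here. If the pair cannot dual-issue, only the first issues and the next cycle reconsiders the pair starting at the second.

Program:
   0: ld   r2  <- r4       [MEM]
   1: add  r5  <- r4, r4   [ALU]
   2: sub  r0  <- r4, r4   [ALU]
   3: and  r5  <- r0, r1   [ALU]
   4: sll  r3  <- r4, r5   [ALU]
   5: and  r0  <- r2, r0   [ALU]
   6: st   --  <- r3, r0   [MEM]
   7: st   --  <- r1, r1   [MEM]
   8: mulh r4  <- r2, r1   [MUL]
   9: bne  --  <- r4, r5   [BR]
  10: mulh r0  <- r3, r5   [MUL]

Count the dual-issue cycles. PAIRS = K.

PAIRS = 3

  cy0 -> i0&i1 (ld.MEM+add.ALU) dual
  cy1 -> i2 (sub.ALU) RAW r0
  cy2 -> i3 (and.ALU) RAW r5
  cy3 -> i4&i5 (sll.ALU+and.ALU) dual
  cy4 -> i6 (st.MEM) no-port MEM/MEM
  cy5 -> i7 (st.MEM) no-port MEM/MUL
  cy6 -> i8 (mulh.MUL) RAW r4
  cy7 -> i9&i10 (bne.BR+mulh.MUL) dual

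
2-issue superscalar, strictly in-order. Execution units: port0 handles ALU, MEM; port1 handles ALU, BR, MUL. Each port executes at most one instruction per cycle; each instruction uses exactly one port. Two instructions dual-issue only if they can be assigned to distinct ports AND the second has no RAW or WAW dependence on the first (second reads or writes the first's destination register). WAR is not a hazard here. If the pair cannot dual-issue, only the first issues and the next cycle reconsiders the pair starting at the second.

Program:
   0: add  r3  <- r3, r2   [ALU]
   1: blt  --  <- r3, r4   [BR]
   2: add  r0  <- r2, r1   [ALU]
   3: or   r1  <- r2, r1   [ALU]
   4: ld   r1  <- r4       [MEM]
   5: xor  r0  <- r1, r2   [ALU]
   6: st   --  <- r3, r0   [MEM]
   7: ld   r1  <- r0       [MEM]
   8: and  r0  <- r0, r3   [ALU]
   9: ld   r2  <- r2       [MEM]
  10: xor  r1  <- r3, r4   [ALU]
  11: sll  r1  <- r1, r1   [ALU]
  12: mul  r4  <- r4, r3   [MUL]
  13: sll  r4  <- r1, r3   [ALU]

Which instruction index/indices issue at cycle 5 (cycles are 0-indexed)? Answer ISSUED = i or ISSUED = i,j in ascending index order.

ISSUED = 6

[0] i0  add  -- RAW r3
[1] i1+i2  blt;add  -- pair
[2] i3  or  -- WAW r1
[3] i4  ld  -- RAW r1
[4] i5  xor  -- RAW r0
[5] i6  st  -- no-port MEM/MEM
[6] i7+i8  ld;and  -- pair
[7] i9+i10  ld;xor  -- pair
[8] i11+i12  sll;mul  -- pair
[9] i13  sll  -- tail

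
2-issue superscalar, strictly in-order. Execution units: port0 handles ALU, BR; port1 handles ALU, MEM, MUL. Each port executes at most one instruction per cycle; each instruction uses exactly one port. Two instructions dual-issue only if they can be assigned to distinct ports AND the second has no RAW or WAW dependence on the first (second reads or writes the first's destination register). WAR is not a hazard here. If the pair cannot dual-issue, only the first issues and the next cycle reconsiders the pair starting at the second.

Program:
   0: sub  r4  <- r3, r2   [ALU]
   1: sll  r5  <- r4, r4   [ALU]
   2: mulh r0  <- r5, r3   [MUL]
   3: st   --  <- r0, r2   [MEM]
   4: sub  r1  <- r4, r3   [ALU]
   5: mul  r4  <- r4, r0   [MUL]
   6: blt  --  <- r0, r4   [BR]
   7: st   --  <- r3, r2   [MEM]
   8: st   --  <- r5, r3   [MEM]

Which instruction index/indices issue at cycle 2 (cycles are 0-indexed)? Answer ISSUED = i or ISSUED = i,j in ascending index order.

ISSUED = 2

[0] i0  sub.ALU  -- RAW r4
[1] i1  sll.ALU  -- RAW r5
[2] i2  mulh.MUL  -- no-port MUL/MEM
[3] i3+i4  st.MEM;sub.ALU  -- dual
[4] i5  mul.MUL  -- RAW r4
[5] i6+i7  blt.BR;st.MEM  -- dual
[6] i8  st.MEM  -- tail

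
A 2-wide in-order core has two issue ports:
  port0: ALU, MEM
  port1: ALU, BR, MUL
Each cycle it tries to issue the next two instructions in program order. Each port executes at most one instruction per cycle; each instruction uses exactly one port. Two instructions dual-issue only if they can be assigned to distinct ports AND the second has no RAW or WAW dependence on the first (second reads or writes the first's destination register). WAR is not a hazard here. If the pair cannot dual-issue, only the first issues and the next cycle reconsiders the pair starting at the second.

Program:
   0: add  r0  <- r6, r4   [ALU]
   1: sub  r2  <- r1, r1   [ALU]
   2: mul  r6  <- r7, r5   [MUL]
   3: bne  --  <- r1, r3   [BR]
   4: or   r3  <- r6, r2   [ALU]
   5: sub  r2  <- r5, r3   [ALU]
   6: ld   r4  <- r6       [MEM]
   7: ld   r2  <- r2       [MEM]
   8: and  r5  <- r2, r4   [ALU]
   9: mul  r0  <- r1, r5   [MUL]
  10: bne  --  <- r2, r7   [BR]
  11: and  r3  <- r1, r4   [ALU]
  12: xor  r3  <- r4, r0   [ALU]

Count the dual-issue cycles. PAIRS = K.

PAIRS = 4

c0: i0&i1 add.ALU+sub.ALU  2-wide
c1: i2 mul.MUL  no-port MUL/BR
c2: i3&i4 bne.BR+or.ALU  2-wide
c3: i5&i6 sub.ALU+ld.MEM  2-wide
c4: i7 ld.MEM  RAW r2
c5: i8 and.ALU  RAW r5
c6: i9 mul.MUL  no-port MUL/BR
c7: i10&i11 bne.BR+and.ALU  2-wide
c8: i12 xor.ALU  tail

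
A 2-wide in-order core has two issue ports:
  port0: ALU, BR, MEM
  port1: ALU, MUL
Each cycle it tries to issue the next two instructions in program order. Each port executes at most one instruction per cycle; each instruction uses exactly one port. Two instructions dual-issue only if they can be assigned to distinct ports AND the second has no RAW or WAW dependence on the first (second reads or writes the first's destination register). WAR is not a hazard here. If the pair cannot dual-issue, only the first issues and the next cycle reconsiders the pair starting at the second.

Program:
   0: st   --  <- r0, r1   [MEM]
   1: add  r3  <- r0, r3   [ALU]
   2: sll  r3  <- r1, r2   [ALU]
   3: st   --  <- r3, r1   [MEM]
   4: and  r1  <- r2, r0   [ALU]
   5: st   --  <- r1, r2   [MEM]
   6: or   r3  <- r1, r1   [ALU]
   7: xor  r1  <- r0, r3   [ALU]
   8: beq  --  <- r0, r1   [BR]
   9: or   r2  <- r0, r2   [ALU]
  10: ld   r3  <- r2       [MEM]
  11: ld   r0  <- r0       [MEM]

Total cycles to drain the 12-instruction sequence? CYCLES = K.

  cy0 -> i0+i1 (st.MEM;add.ALU) pair
  cy1 -> i2 (sll.ALU) RAW r3
  cy2 -> i3+i4 (st.MEM;and.ALU) pair
  cy3 -> i5+i6 (st.MEM;or.ALU) pair
  cy4 -> i7 (xor.ALU) RAW r1
  cy5 -> i8+i9 (beq.BR;or.ALU) pair
  cy6 -> i10 (ld.MEM) no-port MEM/MEM
  cy7 -> i11 (ld.MEM) tail

CYCLES = 8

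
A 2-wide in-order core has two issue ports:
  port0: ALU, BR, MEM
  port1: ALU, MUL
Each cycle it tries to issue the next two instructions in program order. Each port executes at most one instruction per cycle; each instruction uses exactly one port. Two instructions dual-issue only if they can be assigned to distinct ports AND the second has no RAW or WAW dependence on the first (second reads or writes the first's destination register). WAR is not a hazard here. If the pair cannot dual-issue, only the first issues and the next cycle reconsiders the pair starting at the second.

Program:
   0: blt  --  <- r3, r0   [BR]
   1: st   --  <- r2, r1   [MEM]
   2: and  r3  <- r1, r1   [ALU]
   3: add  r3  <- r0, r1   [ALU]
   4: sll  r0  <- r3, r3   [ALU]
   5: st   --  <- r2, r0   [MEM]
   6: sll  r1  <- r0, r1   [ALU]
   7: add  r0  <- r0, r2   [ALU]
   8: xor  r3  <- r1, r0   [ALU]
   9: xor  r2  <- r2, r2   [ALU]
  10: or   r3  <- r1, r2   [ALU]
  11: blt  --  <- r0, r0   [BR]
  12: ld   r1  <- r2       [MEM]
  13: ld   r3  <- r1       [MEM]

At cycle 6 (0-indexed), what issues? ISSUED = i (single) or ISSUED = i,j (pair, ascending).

ISSUED = 8,9

c0: i0 blt  no-port BR/MEM
c1: i1+i2 st+and  dual
c2: i3 add  RAW r3
c3: i4 sll  RAW r0
c4: i5+i6 st+sll  dual
c5: i7 add  RAW r0
c6: i8+i9 xor+xor  dual
c7: i10+i11 or+blt  dual
c8: i12 ld  no-port MEM/MEM
c9: i13 ld  tail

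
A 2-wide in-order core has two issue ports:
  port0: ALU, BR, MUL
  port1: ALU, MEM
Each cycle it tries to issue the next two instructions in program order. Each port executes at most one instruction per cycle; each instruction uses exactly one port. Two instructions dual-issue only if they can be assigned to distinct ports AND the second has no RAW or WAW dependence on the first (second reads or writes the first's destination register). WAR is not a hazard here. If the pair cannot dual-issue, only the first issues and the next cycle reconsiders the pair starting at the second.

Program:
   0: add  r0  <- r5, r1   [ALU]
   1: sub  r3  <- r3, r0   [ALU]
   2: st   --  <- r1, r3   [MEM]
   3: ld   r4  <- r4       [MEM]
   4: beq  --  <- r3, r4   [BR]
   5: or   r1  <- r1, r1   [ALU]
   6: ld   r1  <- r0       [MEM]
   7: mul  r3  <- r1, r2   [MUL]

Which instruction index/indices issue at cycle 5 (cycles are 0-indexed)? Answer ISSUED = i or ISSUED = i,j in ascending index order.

ISSUED = 6

t=0 i0:add.ALU ; RAW r0
t=1 i1:sub.ALU ; RAW r3
t=2 i2:st.MEM ; no-port MEM/MEM
t=3 i3:ld.MEM ; RAW r4
t=4 i4+i5:beq.BR or.ALU ; 2-wide
t=5 i6:ld.MEM ; RAW r1
t=6 i7:mul.MUL ; tail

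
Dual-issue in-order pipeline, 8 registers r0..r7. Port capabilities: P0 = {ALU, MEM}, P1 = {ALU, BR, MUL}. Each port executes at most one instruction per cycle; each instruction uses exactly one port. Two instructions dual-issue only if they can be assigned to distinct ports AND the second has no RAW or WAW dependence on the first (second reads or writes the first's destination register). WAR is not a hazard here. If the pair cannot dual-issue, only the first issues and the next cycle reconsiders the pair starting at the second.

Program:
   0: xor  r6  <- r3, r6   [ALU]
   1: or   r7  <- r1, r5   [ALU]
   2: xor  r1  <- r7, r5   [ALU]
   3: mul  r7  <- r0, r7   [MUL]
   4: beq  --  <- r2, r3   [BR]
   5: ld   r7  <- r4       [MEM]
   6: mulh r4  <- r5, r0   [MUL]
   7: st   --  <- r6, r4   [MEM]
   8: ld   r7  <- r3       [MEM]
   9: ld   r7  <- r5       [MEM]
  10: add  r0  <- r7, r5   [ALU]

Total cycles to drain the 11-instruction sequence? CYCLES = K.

CYCLES = 8

0. xor+or @i0&i1  | 2-wide
1. xor+mul @i2&i3  | 2-wide
2. beq+ld @i4&i5  | 2-wide
3. mulh @i6  | RAW r4
4. st @i7  | no-port MEM/MEM
5. ld @i8  | no-port MEM/MEM
6. ld @i9  | RAW r7
7. add @i10  | tail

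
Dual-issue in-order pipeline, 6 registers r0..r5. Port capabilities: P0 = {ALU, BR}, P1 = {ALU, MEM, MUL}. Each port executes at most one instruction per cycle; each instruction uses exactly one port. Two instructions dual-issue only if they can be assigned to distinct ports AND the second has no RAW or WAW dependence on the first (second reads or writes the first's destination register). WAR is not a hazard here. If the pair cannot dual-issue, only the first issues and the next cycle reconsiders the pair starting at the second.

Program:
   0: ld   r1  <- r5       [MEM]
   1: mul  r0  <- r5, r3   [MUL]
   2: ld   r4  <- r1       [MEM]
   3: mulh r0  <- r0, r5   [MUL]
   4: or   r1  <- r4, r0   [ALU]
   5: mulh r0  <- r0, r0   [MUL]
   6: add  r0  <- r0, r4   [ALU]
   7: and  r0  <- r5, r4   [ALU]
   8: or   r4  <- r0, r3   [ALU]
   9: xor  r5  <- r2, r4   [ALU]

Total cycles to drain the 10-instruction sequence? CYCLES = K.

0. ld.MEM @i0  | no-port MEM/MUL
1. mul.MUL @i1  | no-port MUL/MEM
2. ld.MEM @i2  | no-port MEM/MUL
3. mulh.MUL @i3  | RAW r0
4. or.ALU;mulh.MUL @i4,i5  | dual
5. add.ALU @i6  | WAW r0
6. and.ALU @i7  | RAW r0
7. or.ALU @i8  | RAW r4
8. xor.ALU @i9  | tail

CYCLES = 9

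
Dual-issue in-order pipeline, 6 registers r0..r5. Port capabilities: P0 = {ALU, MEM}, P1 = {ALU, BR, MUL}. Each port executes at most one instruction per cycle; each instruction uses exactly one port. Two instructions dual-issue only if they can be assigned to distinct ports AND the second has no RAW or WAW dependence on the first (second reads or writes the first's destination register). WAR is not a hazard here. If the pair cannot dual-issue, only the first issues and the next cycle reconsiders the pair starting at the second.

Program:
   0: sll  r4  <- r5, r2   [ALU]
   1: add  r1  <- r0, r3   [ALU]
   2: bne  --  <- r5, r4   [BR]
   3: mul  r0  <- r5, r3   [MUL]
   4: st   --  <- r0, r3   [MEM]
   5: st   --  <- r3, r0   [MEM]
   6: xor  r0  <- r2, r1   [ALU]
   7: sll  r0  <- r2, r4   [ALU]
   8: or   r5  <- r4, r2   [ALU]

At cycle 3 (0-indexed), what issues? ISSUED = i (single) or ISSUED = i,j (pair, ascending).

ISSUED = 4

  cy0 -> i0+i1 (sll.ALU/add.ALU) dual
  cy1 -> i2 (bne.BR) no-port BR/MUL
  cy2 -> i3 (mul.MUL) RAW r0
  cy3 -> i4 (st.MEM) no-port MEM/MEM
  cy4 -> i5+i6 (st.MEM/xor.ALU) dual
  cy5 -> i7+i8 (sll.ALU/or.ALU) dual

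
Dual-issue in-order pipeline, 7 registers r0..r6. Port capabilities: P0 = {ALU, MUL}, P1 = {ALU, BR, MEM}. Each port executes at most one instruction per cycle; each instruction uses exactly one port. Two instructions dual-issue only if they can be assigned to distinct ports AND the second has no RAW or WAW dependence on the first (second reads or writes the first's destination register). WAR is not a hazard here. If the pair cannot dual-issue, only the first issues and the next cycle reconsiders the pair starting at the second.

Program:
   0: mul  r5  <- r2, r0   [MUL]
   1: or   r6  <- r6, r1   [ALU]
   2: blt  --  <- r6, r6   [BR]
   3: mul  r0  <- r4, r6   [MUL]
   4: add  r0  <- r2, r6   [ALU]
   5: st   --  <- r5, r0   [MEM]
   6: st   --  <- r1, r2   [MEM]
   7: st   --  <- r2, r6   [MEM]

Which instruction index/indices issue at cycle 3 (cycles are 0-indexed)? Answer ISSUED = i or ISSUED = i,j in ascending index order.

ISSUED = 5

t=0 i0,i1:mul.MUL+or.ALU ; pair
t=1 i2,i3:blt.BR+mul.MUL ; pair
t=2 i4:add.ALU ; RAW r0
t=3 i5:st.MEM ; no-port MEM/MEM
t=4 i6:st.MEM ; no-port MEM/MEM
t=5 i7:st.MEM ; tail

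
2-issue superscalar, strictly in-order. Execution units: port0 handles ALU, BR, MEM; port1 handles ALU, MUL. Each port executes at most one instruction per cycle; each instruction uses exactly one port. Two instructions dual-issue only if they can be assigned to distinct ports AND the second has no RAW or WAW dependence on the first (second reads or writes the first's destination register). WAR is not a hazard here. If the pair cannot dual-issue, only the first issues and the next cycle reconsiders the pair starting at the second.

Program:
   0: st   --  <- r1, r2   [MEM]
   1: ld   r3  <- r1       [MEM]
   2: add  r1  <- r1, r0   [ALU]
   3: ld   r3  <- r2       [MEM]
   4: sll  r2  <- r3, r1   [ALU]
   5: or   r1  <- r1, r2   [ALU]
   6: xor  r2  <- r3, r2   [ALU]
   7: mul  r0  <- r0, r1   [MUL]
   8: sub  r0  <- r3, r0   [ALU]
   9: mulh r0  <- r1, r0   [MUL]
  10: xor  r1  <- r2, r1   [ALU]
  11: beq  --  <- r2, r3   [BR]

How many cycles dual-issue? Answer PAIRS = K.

PAIRS = 3

c0: i0 st  no-port MEM/MEM
c1: i1+i2 ld add  2-wide
c2: i3 ld  RAW r3
c3: i4 sll  RAW r2
c4: i5+i6 or xor  2-wide
c5: i7 mul  RAW+WAW r0
c6: i8 sub  RAW+WAW r0
c7: i9+i10 mulh xor  2-wide
c8: i11 beq  tail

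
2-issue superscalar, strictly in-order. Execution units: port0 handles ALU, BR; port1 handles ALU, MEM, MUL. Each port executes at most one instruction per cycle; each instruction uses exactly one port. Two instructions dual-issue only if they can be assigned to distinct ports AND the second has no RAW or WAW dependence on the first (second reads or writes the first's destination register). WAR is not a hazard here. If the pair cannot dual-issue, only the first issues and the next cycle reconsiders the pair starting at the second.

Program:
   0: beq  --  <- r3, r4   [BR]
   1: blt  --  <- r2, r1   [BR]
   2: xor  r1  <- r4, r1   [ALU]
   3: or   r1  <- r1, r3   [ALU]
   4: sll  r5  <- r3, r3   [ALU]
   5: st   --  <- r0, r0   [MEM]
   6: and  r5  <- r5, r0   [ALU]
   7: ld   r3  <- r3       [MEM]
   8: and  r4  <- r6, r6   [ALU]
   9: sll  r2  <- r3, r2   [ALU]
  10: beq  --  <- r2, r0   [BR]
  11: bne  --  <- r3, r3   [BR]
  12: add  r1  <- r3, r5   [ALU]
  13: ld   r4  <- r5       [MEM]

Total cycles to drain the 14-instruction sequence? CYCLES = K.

c0: i0 beq.BR  no-port BR/BR
c1: i1/i2 blt.BR;xor.ALU  2-wide
c2: i3/i4 or.ALU;sll.ALU  2-wide
c3: i5/i6 st.MEM;and.ALU  2-wide
c4: i7/i8 ld.MEM;and.ALU  2-wide
c5: i9 sll.ALU  RAW r2
c6: i10 beq.BR  no-port BR/BR
c7: i11/i12 bne.BR;add.ALU  2-wide
c8: i13 ld.MEM  tail

CYCLES = 9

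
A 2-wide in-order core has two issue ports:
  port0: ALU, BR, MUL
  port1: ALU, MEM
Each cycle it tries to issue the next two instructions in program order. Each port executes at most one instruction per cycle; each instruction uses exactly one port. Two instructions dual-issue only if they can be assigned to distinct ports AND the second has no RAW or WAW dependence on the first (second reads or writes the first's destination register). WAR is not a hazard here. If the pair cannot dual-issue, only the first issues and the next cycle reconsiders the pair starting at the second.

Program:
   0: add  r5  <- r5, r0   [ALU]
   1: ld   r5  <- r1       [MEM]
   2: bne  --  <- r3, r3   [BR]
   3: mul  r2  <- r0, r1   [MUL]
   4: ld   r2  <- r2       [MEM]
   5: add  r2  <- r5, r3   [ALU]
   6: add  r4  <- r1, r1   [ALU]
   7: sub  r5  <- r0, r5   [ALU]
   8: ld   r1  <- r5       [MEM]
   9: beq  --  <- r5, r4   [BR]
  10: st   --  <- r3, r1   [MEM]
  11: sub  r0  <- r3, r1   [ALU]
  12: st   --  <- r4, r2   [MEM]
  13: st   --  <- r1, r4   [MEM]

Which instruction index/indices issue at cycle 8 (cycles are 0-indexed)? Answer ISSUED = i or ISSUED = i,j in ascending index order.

ISSUED = 12

t=0 i0:add ; WAW r5
t=1 i1&i2:ld;bne ; dual
t=2 i3:mul ; RAW+WAW r2
t=3 i4:ld ; WAW r2
t=4 i5&i6:add;add ; dual
t=5 i7:sub ; RAW r5
t=6 i8&i9:ld;beq ; dual
t=7 i10&i11:st;sub ; dual
t=8 i12:st ; no-port MEM/MEM
t=9 i13:st ; tail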